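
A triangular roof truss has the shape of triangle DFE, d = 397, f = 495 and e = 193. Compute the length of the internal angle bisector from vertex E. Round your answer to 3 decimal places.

t_E ≈ 432.799

By the law of cosines, cos E = (d² + f² − e²) / (2·d·f) ≈ 0.92966, so ∠E ≈ 0.3773 rad.
The bisector from E has length 2·d·f·cos(∠E/2)/(d+f) ≈ 432.8.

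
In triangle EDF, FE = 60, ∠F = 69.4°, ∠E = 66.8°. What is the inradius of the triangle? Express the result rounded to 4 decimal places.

The third angle is ∠D = 180° − ∠F − ∠E = 43.80°.
Law of sines: DF = FE·sin E/sin D ≈ 79.677.
Law of sines: ED = FE·sin F/sin D ≈ 81.144.
Area = ½·FE·DF·sin F ≈ 2237.5.
Semiperimeter s = (79.677+60+81.144)/2 = 110.41.
Inradius = area/s = 2237.5/110.41 ≈ 20.265.

20.2650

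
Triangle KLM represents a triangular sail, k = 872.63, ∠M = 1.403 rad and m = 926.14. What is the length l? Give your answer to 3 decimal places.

488.509

Law of sines: sin K = k·sin M/m ≈ 0.92899.
Since m ≥ k, only the acute value applies: ∠K ≈ 1.192 rad.
Then ∠L = π − ∠M − ∠K ≈ 0.547 rad.
Law of sines gives l = m·sin L/sin M ≈ 488.51.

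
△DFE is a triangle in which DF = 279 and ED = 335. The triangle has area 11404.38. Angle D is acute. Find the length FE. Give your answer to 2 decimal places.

93.74

From area = ½·ED·DF·sin D, we get sin D = 2·area/(ED·DF) ≈ 0.24404.
Taking the acute solution, ∠D ≈ 0.247 rad.
Law of cosines then gives FE ≈ 93.742.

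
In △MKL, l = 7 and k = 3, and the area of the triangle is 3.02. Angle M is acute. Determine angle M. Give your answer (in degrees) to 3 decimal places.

∠M ≈ 16.715°

From area = ½·k·l·sin M, we get sin M = 2·area/(k·l) ≈ 0.28762.
Taking the acute solution, ∠M ≈ 16.72°.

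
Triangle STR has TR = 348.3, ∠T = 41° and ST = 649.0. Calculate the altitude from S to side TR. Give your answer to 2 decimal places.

425.78

By the law of cosines, RS² = ST² + TR² − 2·ST·TR·cos T = 2.0131e+05, so RS ≈ 448.68.
Area = ½·ST·TR·sin T ≈ 74150.
The altitude from S has length 2·area/TR ≈ 425.78.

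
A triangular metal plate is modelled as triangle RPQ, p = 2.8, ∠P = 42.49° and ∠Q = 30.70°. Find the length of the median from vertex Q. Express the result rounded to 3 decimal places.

m_Q ≈ 3.267

The third angle is ∠R = 180° − ∠P − ∠Q = 106.81°.
Law of sines: r = p·sin R/sin P ≈ 3.9682.
Law of sines: q = p·sin Q/sin P ≈ 2.1164.
Median from Q: ½√(2·r² + 2·p² − q²) ≈ 3.267.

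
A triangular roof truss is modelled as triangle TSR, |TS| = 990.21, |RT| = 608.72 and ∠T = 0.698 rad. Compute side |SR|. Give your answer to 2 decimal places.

By the law of cosines, |SR|² = |RT|² + |TS|² − 2·|RT|·|TS|·cos T = 4.2747e+05, so |SR| ≈ 653.81.

653.81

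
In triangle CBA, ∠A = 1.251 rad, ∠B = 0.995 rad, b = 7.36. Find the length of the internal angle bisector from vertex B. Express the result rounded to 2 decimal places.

The third angle is ∠C = π − ∠B − ∠A = 0.896 rad.
Law of sines: c = b·sin C/sin B ≈ 6.8495.
Law of sines: a = b·sin A/sin B ≈ 8.33.
The bisector from B has length 2·a·c·cos(∠B/2)/(a+c) ≈ 6.6062.

t_B ≈ 6.61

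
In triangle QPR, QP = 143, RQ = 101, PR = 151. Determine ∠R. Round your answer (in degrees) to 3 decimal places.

65.698

By the law of cosines, cos R = (PR² + RQ² − QP²) / (2·PR·RQ) ≈ 0.41155, so ∠R ≈ 65.70°.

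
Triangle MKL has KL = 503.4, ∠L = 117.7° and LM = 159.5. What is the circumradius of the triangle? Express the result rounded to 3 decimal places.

335.759

By the law of cosines, MK² = KL² + LM² − 2·KL·LM·cos L = 3.535e+05, so MK ≈ 594.56.
Area = ½·KL·LM·sin L ≈ 35545.
Circumradius = MK/(2 sin L) ≈ 335.76.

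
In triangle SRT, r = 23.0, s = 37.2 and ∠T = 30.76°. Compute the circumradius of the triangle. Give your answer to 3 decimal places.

By the law of cosines, t² = s² + r² − 2·s·r·cos T = 442.38, so t ≈ 21.033.
Area = ½·s·r·sin T ≈ 218.8.
Circumradius = t/(2 sin T) ≈ 20.562.

20.562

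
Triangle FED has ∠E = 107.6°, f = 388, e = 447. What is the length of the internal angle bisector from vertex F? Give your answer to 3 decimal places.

181.921

Law of sines: sin F = f·sin E/e ≈ 0.82738.
Since e ≥ f, only the acute value applies: ∠F ≈ 55.83°.
Then ∠D = 180° − ∠E − ∠F ≈ 16.57°.
Law of sines gives d = e·sin D/sin E ≈ 133.74.
The bisector from F has length 2·e·d·cos(∠F/2)/(e+d) ≈ 181.92.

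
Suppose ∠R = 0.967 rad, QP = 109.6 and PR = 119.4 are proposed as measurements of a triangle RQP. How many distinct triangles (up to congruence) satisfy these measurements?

2

PR·sin R = 119.4·sin(0.967 rad) ≈ 98.29.
Since PR sin R < QP < PR (98.29 < 109.6 < 119.4), two triangles exist.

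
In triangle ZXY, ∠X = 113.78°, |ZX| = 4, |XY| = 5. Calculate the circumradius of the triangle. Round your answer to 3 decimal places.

4.130

By the law of cosines, |YZ|² = |ZX|² + |XY|² − 2·|ZX|·|XY|·cos X = 57.129, so |YZ| ≈ 7.5584.
Area = ½·|ZX|·|XY|·sin X ≈ 9.151.
Circumradius = |YZ|/(2 sin X) ≈ 4.1298.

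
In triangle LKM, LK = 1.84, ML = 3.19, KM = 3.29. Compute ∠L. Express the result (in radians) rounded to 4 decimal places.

By the law of cosines, cos L = (ML² + LK² − KM²) / (2·ML·LK) ≈ 0.23320, so ∠L ≈ 1.3354 rad.

1.3354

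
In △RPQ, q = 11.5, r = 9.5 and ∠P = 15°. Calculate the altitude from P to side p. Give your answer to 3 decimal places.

By the law of cosines, p² = q² + r² − 2·q·r·cos P = 11.445, so p ≈ 3.3831.
Area = ½·q·r·sin P ≈ 14.138.
The altitude from P has length 2·area/p ≈ 8.3581.

h_P ≈ 8.358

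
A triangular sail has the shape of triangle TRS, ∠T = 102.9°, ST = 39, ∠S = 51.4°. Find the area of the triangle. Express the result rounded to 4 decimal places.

1335.9474

The third angle is ∠R = 180° − ∠S − ∠T = 25.70°.
Law of sines: RS = ST·sin T/sin R ≈ 87.663.
Law of sines: TR = ST·sin S/sin R ≈ 70.284.
Area = ½·ST·RS·sin S ≈ 1335.9.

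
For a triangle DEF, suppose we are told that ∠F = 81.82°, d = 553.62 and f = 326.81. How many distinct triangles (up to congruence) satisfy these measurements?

d·sin F = 553.62·sin(81.82°) ≈ 548.
Since f = 326.81 < 548 = d sin F, no triangle exists.

0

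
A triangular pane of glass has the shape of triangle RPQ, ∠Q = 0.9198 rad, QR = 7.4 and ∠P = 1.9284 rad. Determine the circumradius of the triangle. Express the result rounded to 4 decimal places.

3.9499

The third angle is ∠R = π − ∠P − ∠Q = 0.2934 rad.
Law of sines: PQ = QR·sin R/sin P ≈ 2.2846.
Law of sines: RP = QR·sin Q/sin P ≈ 6.2841.
Circumradius = QR/(2 sin P) ≈ 3.9499.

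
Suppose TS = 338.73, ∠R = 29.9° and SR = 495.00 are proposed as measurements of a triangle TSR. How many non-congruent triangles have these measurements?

SR·sin R = 495.00·sin(29.9°) ≈ 246.8.
Since SR sin R < TS < SR (246.8 < 338.73 < 495.00), two triangles exist.

2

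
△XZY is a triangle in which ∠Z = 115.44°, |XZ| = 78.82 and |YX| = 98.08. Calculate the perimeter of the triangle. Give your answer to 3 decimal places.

perimeter ≈ 210.521

Law of sines: sin Y = |XZ|·sin Z/|YX| ≈ 0.72571.
Since |YX| ≥ |XZ|, only the acute value applies: ∠Y ≈ 46.53°.
Then ∠X = 180° − ∠Z − ∠Y ≈ 18.03°.
Law of sines gives |ZY| = |YX|·sin X/sin Z ≈ 33.621.
Semiperimeter s = (33.621+98.08+78.82)/2 = 105.26.
Perimeter = 33.621 + 98.08 + 78.82 = 210.52.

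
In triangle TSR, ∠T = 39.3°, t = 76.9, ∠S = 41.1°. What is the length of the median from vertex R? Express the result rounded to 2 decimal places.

m_R ≈ 50.59

The third angle is ∠R = 180° − ∠T − ∠S = 99.60°.
Law of sines: s = t·sin S/sin T ≈ 79.813.
Law of sines: r = t·sin R/sin T ≈ 119.71.
Median from R: ½√(2·t² + 2·s² − r²) ≈ 50.588.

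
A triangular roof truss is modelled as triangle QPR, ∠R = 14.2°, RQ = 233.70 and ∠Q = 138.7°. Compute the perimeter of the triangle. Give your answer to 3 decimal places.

The third angle is ∠P = 180° − ∠R − ∠Q = 27.10°.
Law of sines: PR = RQ·sin Q/sin P ≈ 338.59.
Law of sines: QP = RQ·sin R/sin P ≈ 125.85.
Semiperimeter s = (338.59+233.7+125.85)/2 = 349.07.
Perimeter = 338.59 + 233.7 + 125.85 = 698.13.

698.134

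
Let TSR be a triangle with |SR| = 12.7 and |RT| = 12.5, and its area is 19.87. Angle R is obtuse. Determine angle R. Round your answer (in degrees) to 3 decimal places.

From area = ½·|SR|·|RT|·sin R, we get sin R = 2·area/(|SR|·|RT|) ≈ 0.25033.
Taking the obtuse solution, ∠R ≈ 165.50°.

∠R ≈ 165.503°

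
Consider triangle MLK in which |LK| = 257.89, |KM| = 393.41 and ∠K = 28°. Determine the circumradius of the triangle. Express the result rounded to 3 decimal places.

R ≈ 218.570

By the law of cosines, |ML|² = |LK|² + |KM|² − 2·|LK|·|KM|·cos K = 42117, so |ML| ≈ 205.22.
Area = ½·|LK|·|KM|·sin K ≈ 23815.
Circumradius = |ML|/(2 sin K) ≈ 218.57.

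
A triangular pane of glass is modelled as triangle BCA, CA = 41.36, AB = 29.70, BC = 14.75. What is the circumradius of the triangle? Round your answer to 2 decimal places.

28.85

By the law of cosines, cos B = (AB² + BC² − CA²) / (2·AB·BC) ≈ -0.69737, so ∠B ≈ 134.22°.
Circumradius = CA/(2 sin B) ≈ 28.854.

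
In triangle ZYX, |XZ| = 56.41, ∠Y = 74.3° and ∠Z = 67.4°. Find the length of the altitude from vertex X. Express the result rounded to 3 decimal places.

52.078

The third angle is ∠X = 180° − ∠Z − ∠Y = 38.30°.
Law of sines: |YX| = |XZ|·sin Z/sin Y ≈ 54.097.
Law of sines: |ZY| = |XZ|·sin X/sin Y ≈ 36.317.
Area = ½·|XZ|·|YX|·sin X ≈ 945.65.
The altitude from X has length 2·area/|ZY| ≈ 52.078.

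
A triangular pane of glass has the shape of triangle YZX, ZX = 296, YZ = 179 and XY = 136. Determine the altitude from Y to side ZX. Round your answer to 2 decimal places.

Semiperimeter s = (296 + 136 + 179)/2 = 305.5.
Heron's formula: area = √(305.5·9.5·169.5·126.5) ≈ 7888.6.
The altitude from Y has length 2·area/ZX ≈ 53.301.

53.30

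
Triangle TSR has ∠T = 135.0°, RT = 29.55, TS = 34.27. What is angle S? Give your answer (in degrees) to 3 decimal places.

20.745

By the law of cosines, SR² = RT² + TS² − 2·RT·TS·cos T = 3479.8, so SR ≈ 58.99.
Law of cosines again: cos S = (TS² + SR² − RT²)/(2·TS·SR) ≈ 0.93516, so ∠S ≈ 20.75°.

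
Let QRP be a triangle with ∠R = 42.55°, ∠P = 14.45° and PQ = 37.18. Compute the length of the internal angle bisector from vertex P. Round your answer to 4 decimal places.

t_P ≈ 40.8398

The third angle is ∠Q = 180° − ∠R − ∠P = 123.00°.
Law of sines: RP = PQ·sin Q/sin R ≈ 46.111.
Law of sines: QR = PQ·sin P/sin R ≈ 13.72.
The bisector from P has length 2·RP·PQ·cos(∠P/2)/(RP+PQ) ≈ 40.84.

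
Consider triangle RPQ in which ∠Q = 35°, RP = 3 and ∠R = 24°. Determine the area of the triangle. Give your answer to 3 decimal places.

The third angle is ∠P = 180° − ∠Q − ∠R = 121.00°.
Law of sines: PQ = RP·sin R/sin Q ≈ 2.1274.
Law of sines: QR = RP·sin P/sin Q ≈ 4.4833.
Area = ½·RP·PQ·sin P ≈ 2.7353.

2.735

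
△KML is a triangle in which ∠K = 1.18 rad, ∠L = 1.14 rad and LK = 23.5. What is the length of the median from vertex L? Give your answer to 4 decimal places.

The third angle is ∠M = π − ∠L − ∠K = 0.822 rad.
Law of sines: ML = LK·sin K/sin M ≈ 29.674.
Law of sines: KM = LK·sin L/sin M ≈ 29.161.
Median from L: ½√(2·ML² + 2·LK² − KM²) ≈ 22.446.

m_L ≈ 22.4455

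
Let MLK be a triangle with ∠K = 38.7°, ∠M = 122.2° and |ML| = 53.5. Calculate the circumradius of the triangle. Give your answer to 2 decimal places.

The third angle is ∠L = 180° − ∠K − ∠M = 19.10°.
Law of sines: |LK| = |ML|·sin M/sin K ≈ 72.406.
Law of sines: |KM| = |ML|·sin L/sin K ≈ 27.999.
Circumradius = |ML|/(2 sin K) ≈ 42.783.

R ≈ 42.78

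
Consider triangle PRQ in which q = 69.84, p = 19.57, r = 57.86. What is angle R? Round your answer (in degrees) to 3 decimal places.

By the law of cosines, cos R = (q² + p² − r²) / (2·q·p) ≈ 0.69976, so ∠R ≈ 45.59°.

45.592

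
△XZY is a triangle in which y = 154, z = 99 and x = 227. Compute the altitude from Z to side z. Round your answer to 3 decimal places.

Semiperimeter s = (227 + 99 + 154)/2 = 240.
Heron's formula: area = √(240·13·141·86) ≈ 6150.9.
The altitude from Z has length 2·area/z ≈ 124.26.

h_Z ≈ 124.260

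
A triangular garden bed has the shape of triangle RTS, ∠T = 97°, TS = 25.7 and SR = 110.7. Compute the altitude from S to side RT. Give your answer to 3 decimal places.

Law of sines: sin R = TS·sin T/SR ≈ 0.23043.
Since SR ≥ TS, only the acute value applies: ∠R ≈ 13.32°.
Then ∠S = 180° − ∠T − ∠R ≈ 69.68°.
Law of sines gives RT = SR·sin S/sin T ≈ 104.59.
Area = ½·SR·TS·sin S ≈ 1334.
The altitude from S has length 2·area/RT ≈ 25.508.

h_S ≈ 25.508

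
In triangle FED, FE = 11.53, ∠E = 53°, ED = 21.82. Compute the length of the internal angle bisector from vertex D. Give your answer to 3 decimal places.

t_D ≈ 18.682

By the law of cosines, DF² = FE² + ED² − 2·FE·ED·cos E = 306.24, so DF ≈ 17.5.
Law of cosines again: cos D = (ED² + DF² − FE²)/(2·ED·DF) ≈ 0.85036, so ∠D ≈ 31.75°.
The bisector from D has length 2·ED·DF·cos(∠D/2)/(ED+DF) ≈ 18.682.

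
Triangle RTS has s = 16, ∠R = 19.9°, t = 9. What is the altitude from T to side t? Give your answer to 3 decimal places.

By the law of cosines, r² = t² + s² − 2·t·s·cos R = 66.197, so r ≈ 8.1362.
Area = ½·t·s·sin R ≈ 24.507.
The altitude from T has length 2·area/t ≈ 5.4461.

5.446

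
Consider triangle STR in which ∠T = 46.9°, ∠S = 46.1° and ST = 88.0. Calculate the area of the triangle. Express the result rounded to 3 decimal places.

area ≈ 2039.929

The third angle is ∠R = 180° − ∠S − ∠T = 87.00°.
Law of sines: TR = ST·sin S/sin R ≈ 63.496.
Law of sines: RS = ST·sin T/sin R ≈ 64.342.
Area = ½·ST·TR·sin T ≈ 2039.9.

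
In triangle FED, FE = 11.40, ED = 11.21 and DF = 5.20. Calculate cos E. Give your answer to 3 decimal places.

cos E ≈ 0.894

By the law of cosines, cos E = (FE² + ED² − DF²) / (2·FE·ED) ≈ 0.89435, so ∠E ≈ 0.464 rad.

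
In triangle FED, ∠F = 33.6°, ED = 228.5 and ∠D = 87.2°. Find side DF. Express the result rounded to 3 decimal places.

The third angle is ∠E = 180° − ∠D − ∠F = 59.20°.
Law of sines: DF = ED·sin E/sin F ≈ 354.67.

354.672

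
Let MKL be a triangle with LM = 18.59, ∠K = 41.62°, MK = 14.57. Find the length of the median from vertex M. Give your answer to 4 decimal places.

m_M ≈ 9.9925

Law of sines: sin L = MK·sin K/LM ≈ 0.52056.
Since LM ≥ MK, only the acute value applies: ∠L ≈ 31.37°.
Then ∠M = 180° − ∠K − ∠L ≈ 107.01°.
Law of sines gives KL = LM·sin M/sin K ≈ 26.765.
Median from M: ½√(2·LM² + 2·MK² − KL²) ≈ 9.9925.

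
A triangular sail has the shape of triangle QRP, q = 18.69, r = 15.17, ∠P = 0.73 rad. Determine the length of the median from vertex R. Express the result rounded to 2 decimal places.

13.98

By the law of cosines, p² = q² + r² − 2·q·r·cos P = 156.89, so p ≈ 12.526.
Median from R: ½√(2·p² + 2·q² − r²) ≈ 13.985.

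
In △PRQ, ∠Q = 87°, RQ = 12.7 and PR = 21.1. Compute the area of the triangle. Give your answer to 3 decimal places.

Law of sines: sin P = RQ·sin Q/PR ≈ 0.60107.
Since PR ≥ RQ, only the acute value applies: ∠P ≈ 36.95°.
Then ∠R = 180° − ∠Q − ∠P ≈ 56.05°.
Law of sines gives QP = PR·sin R/sin Q ≈ 17.528.
Area = ½·PR·RQ·sin R ≈ 111.15.

111.148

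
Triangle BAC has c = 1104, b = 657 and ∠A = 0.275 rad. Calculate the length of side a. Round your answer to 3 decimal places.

504.299

By the law of cosines, a² = c² + b² − 2·c·b·cos A = 2.5432e+05, so a ≈ 504.3.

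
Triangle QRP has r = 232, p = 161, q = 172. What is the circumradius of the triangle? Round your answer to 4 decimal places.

By the law of cosines, cos Q = (r² + p² − q²) / (2·r·p) ≈ 0.67146, so ∠Q ≈ 0.835 rad.
Circumradius = q/(2 sin Q) ≈ 116.05.

116.0535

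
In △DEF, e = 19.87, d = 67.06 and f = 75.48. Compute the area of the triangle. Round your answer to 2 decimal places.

area ≈ 635.09

Semiperimeter s = (67.06 + 19.87 + 75.48)/2 = 81.205.
Heron's formula: area = √(81.205·14.145·61.335·5.725) ≈ 635.09.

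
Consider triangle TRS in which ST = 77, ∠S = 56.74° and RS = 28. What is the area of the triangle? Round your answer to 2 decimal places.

area ≈ 901.41

Area = ½·RS·ST·sin S ≈ 901.41.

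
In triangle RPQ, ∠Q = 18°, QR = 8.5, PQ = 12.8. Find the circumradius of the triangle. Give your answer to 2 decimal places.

By the law of cosines, RP² = PQ² + QR² − 2·PQ·QR·cos Q = 29.14, so RP ≈ 5.3982.
Area = ½·PQ·QR·sin Q ≈ 16.811.
Circumradius = RP/(2 sin Q) ≈ 8.7344.

8.73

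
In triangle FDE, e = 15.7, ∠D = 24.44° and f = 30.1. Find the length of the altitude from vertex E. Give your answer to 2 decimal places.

h_E ≈ 12.45

By the law of cosines, d² = e² + f² − 2·e·f·cos D = 292.05, so d ≈ 17.089.
Area = ½·e·f·sin D ≈ 97.761.
The altitude from E has length 2·area/e ≈ 12.454.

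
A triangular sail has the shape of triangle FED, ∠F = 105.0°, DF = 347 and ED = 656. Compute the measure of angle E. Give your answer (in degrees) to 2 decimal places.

Law of sines: sin E = DF·sin F/ED ≈ 0.51094.
Since ED ≥ DF, only the acute value applies: ∠E ≈ 30.73°.
Then ∠D = 180° − ∠F − ∠E ≈ 44.27°.

30.73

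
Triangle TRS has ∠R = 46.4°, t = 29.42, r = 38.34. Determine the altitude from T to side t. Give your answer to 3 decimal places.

Law of sines: sin T = t·sin R/r ≈ 0.55569.
Since r ≥ t, only the acute value applies: ∠T ≈ 33.76°.
Then ∠S = 180° − ∠R − ∠T ≈ 99.84°.
Law of sines gives s = r·sin S/sin R ≈ 52.164.
Area = ½·r·t·sin S ≈ 555.68.
The altitude from T has length 2·area/t ≈ 37.776.

37.776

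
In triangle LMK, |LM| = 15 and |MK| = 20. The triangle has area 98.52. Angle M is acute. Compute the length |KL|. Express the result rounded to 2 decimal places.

From area = ½·|LM|·|MK|·sin M, we get sin M = 2·area/(|LM|·|MK|) ≈ 0.65680.
Taking the acute solution, ∠M ≈ 41.06°.
Law of cosines then gives |KL| ≈ 13.136.

13.14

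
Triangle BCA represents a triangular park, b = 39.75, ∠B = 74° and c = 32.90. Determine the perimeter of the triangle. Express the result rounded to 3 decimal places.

Law of sines: sin C = c·sin B/b ≈ 0.79561.
Since b ≥ c, only the acute value applies: ∠C ≈ 52.71°.
Then ∠A = 180° − ∠B − ∠C ≈ 53.29°.
Law of sines gives a = b·sin A/sin B ≈ 33.149.
Semiperimeter s = (39.75+32.9+33.149)/2 = 52.9.
Perimeter = 39.75 + 32.9 + 33.149 = 105.8.

perimeter ≈ 105.799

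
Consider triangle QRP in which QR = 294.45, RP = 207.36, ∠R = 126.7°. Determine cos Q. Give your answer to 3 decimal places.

0.929

By the law of cosines, PQ² = QR² + RP² − 2·QR·RP·cos R = 2.0268e+05, so PQ ≈ 450.2.
Law of cosines again: cos Q = (PQ² + QR² − RP²)/(2·PQ·QR) ≈ 0.92931, so ∠Q ≈ 21.67°.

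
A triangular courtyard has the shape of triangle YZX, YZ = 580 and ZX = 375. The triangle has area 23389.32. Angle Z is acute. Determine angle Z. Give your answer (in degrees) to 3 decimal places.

∠Z ≈ 12.420°

From area = ½·YZ·ZX·sin Z, we get sin Z = 2·area/(YZ·ZX) ≈ 0.21507.
Taking the acute solution, ∠Z ≈ 12.42°.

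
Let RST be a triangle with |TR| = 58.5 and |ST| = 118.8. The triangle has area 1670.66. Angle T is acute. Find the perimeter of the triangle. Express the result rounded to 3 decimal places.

perimeter ≈ 250.430

From area = ½·|ST|·|TR|·sin T, we get sin T = 2·area/(|ST|·|TR|) ≈ 0.48078.
Taking the acute solution, ∠T ≈ 28.74°.
Law of cosines then gives |RS| ≈ 73.13.
Perimeter = 118.8 + 58.5 + 73.13 = 250.43.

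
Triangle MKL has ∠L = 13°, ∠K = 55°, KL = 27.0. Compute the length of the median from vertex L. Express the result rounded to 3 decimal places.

m_L ≈ 25.264

The third angle is ∠M = 180° − ∠K − ∠L = 112.00°.
Law of sines: LM = KL·sin K/sin M ≈ 23.854.
Law of sines: MK = KL·sin L/sin M ≈ 6.5507.
Median from L: ½√(2·KL² + 2·LM² − MK²) ≈ 25.264.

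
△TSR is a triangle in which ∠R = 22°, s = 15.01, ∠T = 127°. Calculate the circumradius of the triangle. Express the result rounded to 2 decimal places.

The third angle is ∠S = 180° − ∠R − ∠T = 31.00°.
Law of sines: t = s·sin T/sin S ≈ 23.275.
Law of sines: r = s·sin R/sin S ≈ 10.917.
Circumradius = s/(2 sin S) ≈ 14.572.

14.57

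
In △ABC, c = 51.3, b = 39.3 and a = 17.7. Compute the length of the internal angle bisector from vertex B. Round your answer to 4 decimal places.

t_B ≈ 24.7679

By the law of cosines, cos B = (c² + a² − b²) / (2·c·a) ≈ 0.77119, so ∠B ≈ 39.54°.
The bisector from B has length 2·c·a·cos(∠B/2)/(c+a) ≈ 24.768.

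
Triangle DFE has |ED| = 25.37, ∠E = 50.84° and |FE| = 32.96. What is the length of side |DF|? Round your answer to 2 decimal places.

25.96

By the law of cosines, |DF|² = |FE|² + |ED|² − 2·|FE|·|ED|·cos E = 673.9, so |DF| ≈ 25.96.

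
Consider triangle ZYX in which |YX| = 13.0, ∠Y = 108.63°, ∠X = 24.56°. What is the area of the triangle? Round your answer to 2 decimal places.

The third angle is ∠Z = 180° − ∠Y − ∠X = 46.81°.
Law of sines: |XZ| = |YX|·sin Y/sin Z ≈ 16.896.
Law of sines: |ZY| = |YX|·sin X/sin Z ≈ 7.4112.
Area = ½·|YX|·|XZ|·sin X ≈ 45.648.

area ≈ 45.65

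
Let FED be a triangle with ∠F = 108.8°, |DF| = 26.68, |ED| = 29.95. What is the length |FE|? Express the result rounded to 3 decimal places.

Law of sines: sin E = |DF|·sin F/|ED| ≈ 0.84329.
Since |ED| ≥ |DF|, only the acute value applies: ∠E ≈ 57.49°.
Then ∠D = 180° − ∠F − ∠E ≈ 13.71°.
Law of sines gives |FE| = |ED|·sin D/sin F ≈ 7.4987.

7.499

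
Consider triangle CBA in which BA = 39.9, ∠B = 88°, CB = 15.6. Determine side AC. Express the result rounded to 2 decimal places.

42.33

By the law of cosines, AC² = CB² + BA² − 2·CB·BA·cos B = 1791.9, so AC ≈ 42.331.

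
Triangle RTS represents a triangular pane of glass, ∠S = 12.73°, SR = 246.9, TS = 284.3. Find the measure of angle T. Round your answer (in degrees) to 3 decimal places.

51.376

By the law of cosines, RT² = TS² + SR² − 2·TS·SR·cos S = 4849.6, so RT ≈ 69.639.
Law of cosines again: cos T = (RT² + TS² − SR²)/(2·RT·TS) ≈ 0.62421, so ∠T ≈ 51.38°.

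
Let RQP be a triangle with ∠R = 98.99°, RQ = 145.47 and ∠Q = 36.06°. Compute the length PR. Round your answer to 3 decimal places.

The third angle is ∠P = 180° − ∠R − ∠Q = 44.95°.
Law of sines: PR = RQ·sin Q/sin P ≈ 121.2.

121.203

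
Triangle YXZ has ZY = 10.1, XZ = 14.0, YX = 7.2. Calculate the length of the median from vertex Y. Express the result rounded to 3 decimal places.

Median from Y: ½√(2·ZY² + 2·YX² − XZ²) ≈ 5.2844.

m_Y ≈ 5.284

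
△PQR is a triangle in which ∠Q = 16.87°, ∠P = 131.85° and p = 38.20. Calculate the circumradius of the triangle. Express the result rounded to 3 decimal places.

The third angle is ∠R = 180° − ∠P − ∠Q = 31.28°.
Law of sines: q = p·sin Q/sin P ≈ 14.882.
Law of sines: r = p·sin R/sin P ≈ 26.627.
Circumradius = p/(2 sin P) ≈ 25.641.

25.641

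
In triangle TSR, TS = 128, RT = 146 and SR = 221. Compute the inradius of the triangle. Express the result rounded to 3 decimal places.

36.037

Semiperimeter s = (221 + 146 + 128)/2 = 247.5.
Heron's formula: area = √(247.5·26.5·101.5·119.5) ≈ 8919.2.
Inradius = area/s = 8919.2/247.5 ≈ 36.037.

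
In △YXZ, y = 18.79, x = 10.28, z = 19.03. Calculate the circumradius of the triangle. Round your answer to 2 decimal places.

R ≈ 9.83

By the law of cosines, cos Y = (x² + z² − y²) / (2·x·z) ≈ 0.29330, so ∠Y ≈ 72.94°.
Circumradius = y/(2 sin Y) ≈ 9.8272.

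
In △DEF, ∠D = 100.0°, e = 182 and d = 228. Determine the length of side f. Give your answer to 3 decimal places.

Law of sines: sin E = e·sin D/d ≈ 0.78612.
Since d ≥ e, only the acute value applies: ∠E ≈ 51.82°.
Then ∠F = 180° − ∠D − ∠E ≈ 28.18°.
Law of sines gives f = d·sin F/sin D ≈ 109.32.

109.317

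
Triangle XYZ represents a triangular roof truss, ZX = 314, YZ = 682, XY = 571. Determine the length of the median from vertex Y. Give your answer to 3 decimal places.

Median from Y: ½√(2·XY² + 2·YZ² − ZX²) ≈ 609.04.

609.043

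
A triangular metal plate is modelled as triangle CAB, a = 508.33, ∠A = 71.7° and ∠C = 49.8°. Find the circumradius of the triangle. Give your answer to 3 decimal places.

The third angle is ∠B = 180° − ∠C − ∠A = 58.50°.
Law of sines: c = a·sin C/sin A ≈ 408.94.
Law of sines: b = a·sin B/sin A ≈ 456.51.
Circumradius = a/(2 sin A) ≈ 267.7.

R ≈ 267.704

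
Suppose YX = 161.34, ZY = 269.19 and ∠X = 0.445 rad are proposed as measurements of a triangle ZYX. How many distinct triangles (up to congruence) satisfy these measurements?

YX·sin X = 161.34·sin(0.445 rad) ≈ 69.45.
Since ZY ≥ YX, exactly one triangle exists.

1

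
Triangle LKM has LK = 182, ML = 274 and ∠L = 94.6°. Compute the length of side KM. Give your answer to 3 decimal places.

By the law of cosines, KM² = ML² + LK² − 2·ML·LK·cos L = 1.162e+05, so KM ≈ 340.88.

340.879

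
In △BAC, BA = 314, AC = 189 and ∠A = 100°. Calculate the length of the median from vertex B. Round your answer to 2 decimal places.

m_B ≈ 343.27

By the law of cosines, CB² = BA² + AC² − 2·BA·AC·cos A = 1.5493e+05, so CB ≈ 393.61.
Median from B: ½√(2·CB² + 2·BA² − AC²) ≈ 343.27.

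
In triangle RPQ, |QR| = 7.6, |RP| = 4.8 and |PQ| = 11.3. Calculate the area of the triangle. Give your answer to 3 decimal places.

area ≈ 13.974

Semiperimeter s = (11.3 + 7.6 + 4.8)/2 = 11.85.
Heron's formula: area = √(11.85·0.55·4.25·7.05) ≈ 13.974.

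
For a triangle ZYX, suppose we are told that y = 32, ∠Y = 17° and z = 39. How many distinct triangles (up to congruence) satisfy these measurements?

z·sin Y = 39·sin(17°) ≈ 11.4.
Since z sin Y < y < z (11.4 < 32 < 39), two triangles exist.

2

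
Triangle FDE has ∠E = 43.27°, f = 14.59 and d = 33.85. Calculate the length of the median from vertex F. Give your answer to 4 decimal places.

By the law of cosines, e² = f² + d² − 2·f·d·cos E = 639.48, so e ≈ 25.288.
Median from F: ½√(2·d² + 2·e² − f²) ≈ 28.973.

m_F ≈ 28.9730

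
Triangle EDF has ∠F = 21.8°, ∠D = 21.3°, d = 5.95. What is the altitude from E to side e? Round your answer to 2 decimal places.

h_E ≈ 2.21

The third angle is ∠E = 180° − ∠D − ∠F = 136.90°.
Law of sines: e = d·sin E/sin D ≈ 11.192.
Law of sines: f = d·sin F/sin D ≈ 6.0829.
Area = ½·d·e·sin F ≈ 12.365.
The altitude from E has length 2·area/e ≈ 2.2096.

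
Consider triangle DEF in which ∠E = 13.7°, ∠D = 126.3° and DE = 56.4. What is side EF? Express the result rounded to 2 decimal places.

70.71

The third angle is ∠F = 180° − ∠D − ∠E = 40.00°.
Law of sines: EF = DE·sin D/sin F ≈ 70.714.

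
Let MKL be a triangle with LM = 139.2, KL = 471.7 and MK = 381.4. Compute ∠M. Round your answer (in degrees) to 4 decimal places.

By the law of cosines, cos M = (LM² + MK² − KL²) / (2·LM·MK) ≈ -0.54302, so ∠M ≈ 122.89°.

∠M ≈ 122.8891°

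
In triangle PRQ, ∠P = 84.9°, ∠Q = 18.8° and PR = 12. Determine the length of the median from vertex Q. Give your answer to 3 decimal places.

The third angle is ∠R = 180° − ∠Q − ∠P = 76.30°.
Law of sines: RQ = PR·sin P/sin Q ≈ 37.089.
Law of sines: QP = PR·sin R/sin Q ≈ 36.177.
Median from Q: ½√(2·RQ² + 2·QP² − PR²) ≈ 36.141.

36.141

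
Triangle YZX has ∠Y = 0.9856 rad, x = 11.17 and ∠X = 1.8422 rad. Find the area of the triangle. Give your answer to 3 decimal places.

area ≈ 16.662

The third angle is ∠Z = π − ∠X − ∠Y = 0.3138 rad.
Law of sines: y = x·sin Y/sin X ≈ 9.6651.
Law of sines: z = x·sin Z/sin X ≈ 3.5788.
Area = ½·x·y·sin Z ≈ 16.662.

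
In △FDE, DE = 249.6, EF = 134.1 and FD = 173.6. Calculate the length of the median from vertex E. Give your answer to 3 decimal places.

m_E ≈ 180.575

Median from E: ½√(2·DE² + 2·EF² − FD²) ≈ 180.57.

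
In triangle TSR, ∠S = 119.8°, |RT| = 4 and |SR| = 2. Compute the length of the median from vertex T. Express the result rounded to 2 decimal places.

Law of sines: sin T = |SR|·sin S/|RT| ≈ 0.43388.
Since |RT| ≥ |SR|, only the acute value applies: ∠T ≈ 25.71°.
Then ∠R = 180° − ∠S − ∠T ≈ 34.49°.
Law of sines gives |TS| = |RT|·sin R/sin S ≈ 2.6099.
Median from T: ½√(2·|RT|² + 2·|TS|² − |SR|²) ≈ 3.2258.

m_T ≈ 3.23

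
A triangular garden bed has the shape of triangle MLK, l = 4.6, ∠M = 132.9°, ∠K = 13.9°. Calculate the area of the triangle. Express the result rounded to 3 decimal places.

area ≈ 3.400

The third angle is ∠L = 180° − ∠K − ∠M = 33.20°.
Law of sines: m = l·sin M/sin L ≈ 6.154.
Law of sines: k = l·sin K/sin L ≈ 2.0181.
Area = ½·l·m·sin K ≈ 3.4002.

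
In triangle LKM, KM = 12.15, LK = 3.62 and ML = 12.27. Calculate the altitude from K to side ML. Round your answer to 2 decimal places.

Semiperimeter s = (12.15 + 12.27 + 3.62)/2 = 14.02.
Heron's formula: area = √(14.02·1.87·1.75·10.4) ≈ 21.844.
The altitude from K has length 2·area/ML ≈ 3.5605.

3.56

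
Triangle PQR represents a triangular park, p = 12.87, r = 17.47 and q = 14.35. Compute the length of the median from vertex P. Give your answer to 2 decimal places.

Median from P: ½√(2·q² + 2·r² − p²) ≈ 14.634.

14.63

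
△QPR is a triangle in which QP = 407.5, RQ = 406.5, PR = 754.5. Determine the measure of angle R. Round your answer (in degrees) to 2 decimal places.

22.07

By the law of cosines, cos R = (PR² + RQ² − QP²) / (2·PR·RQ) ≈ 0.92672, so ∠R ≈ 22.07°.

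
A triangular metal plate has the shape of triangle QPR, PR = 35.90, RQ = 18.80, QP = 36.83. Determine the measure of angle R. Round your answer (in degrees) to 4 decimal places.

∠R ≈ 77.7763°

By the law of cosines, cos R = (PR² + RQ² − QP²) / (2·PR·RQ) ≈ 0.21173, so ∠R ≈ 77.78°.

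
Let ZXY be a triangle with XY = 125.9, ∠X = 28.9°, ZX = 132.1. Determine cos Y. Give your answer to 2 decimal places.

By the law of cosines, YZ² = ZX² + XY² − 2·ZX·XY·cos X = 4180.8, so YZ ≈ 64.659.
Law of cosines again: cos Y = (XY² + YZ² − ZX²)/(2·XY·YZ) ≈ 0.15854, so ∠Y ≈ 80.88°.

cos Y ≈ 0.16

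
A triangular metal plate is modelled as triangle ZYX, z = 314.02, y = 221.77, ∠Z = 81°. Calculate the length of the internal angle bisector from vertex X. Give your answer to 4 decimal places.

230.8214

Law of sines: sin Y = y·sin Z/z ≈ 0.69753.
Since z ≥ y, only the acute value applies: ∠Y ≈ 44.23°.
Then ∠X = 180° − ∠Z − ∠Y ≈ 54.77°.
Law of sines gives x = z·sin X/sin Z ≈ 259.7.
The bisector from X has length 2·z·y·cos(∠X/2)/(z+y) ≈ 230.82.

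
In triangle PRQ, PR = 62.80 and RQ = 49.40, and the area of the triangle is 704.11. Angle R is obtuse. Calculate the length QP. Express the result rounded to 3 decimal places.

109.146

From area = ½·PR·RQ·sin R, we get sin R = 2·area/(PR·RQ) ≈ 0.45392.
Taking the obtuse solution, ∠R ≈ 153.00°.
Law of cosines then gives QP ≈ 109.15.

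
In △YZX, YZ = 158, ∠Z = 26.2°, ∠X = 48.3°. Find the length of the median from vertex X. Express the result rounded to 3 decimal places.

m_X ≈ 137.532

The third angle is ∠Y = 180° − ∠Z − ∠X = 105.50°.
Law of sines: ZX = YZ·sin Y/sin X ≈ 203.92.
Law of sines: XY = YZ·sin Z/sin X ≈ 93.429.
Median from X: ½√(2·ZX² + 2·XY² − YZ²) ≈ 137.53.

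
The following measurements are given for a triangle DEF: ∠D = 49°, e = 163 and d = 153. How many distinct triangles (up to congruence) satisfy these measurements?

2

e·sin D = 163·sin(49°) ≈ 123.
Since e sin D < d < e (123 < 153 < 163), two triangles exist.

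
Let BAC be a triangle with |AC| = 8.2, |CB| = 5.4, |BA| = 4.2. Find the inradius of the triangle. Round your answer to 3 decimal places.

Semiperimeter s = (8.2 + 5.4 + 4.2)/2 = 8.9.
Heron's formula: area = √(8.9·0.7·3.5·4.7) ≈ 10.123.
Inradius = area/s = 10.123/8.9 ≈ 1.1375.

r ≈ 1.137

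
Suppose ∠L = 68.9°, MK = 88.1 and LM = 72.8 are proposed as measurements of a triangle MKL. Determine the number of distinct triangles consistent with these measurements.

LM·sin L = 72.8·sin(68.9°) ≈ 67.92.
Since MK ≥ LM, exactly one triangle exists.

1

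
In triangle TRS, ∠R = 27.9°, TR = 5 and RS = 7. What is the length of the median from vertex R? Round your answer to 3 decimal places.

By the law of cosines, ST² = TR² + RS² − 2·TR·RS·cos R = 12.136, so ST ≈ 3.4837.
Median from R: ½√(2·TR² + 2·RS² − ST²) ≈ 5.828.

m_R ≈ 5.828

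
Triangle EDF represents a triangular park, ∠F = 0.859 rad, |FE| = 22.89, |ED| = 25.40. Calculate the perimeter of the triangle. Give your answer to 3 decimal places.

perimeter ≈ 81.809

Law of sines: sin D = |FE|·sin F/|ED| ≈ 0.68237.
Since |ED| ≥ |FE|, only the acute value applies: ∠D ≈ 0.751 rad.
Then ∠E = π − ∠F − ∠D ≈ 1.532 rad.
Law of sines gives |DF| = |ED|·sin E/sin F ≈ 33.519.
Semiperimeter s = (33.519+22.89+25.4)/2 = 40.905.
Perimeter = 33.519 + 22.89 + 25.4 = 81.809.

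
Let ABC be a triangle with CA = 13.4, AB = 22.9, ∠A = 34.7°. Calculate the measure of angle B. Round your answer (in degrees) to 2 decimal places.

By the law of cosines, BC² = CA² + AB² − 2·CA·AB·cos A = 199.4, so BC ≈ 14.121.
Law of cosines again: cos B = (AB² + BC² − CA²)/(2·AB·BC) ≈ 0.84153, so ∠B ≈ 32.70°.

32.70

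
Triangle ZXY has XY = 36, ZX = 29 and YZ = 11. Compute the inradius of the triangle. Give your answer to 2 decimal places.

Semiperimeter s = (36 + 11 + 29)/2 = 38.
Heron's formula: area = √(38·2·27·9) ≈ 135.9.
Inradius = area/s = 135.9/38 ≈ 3.5762.

r ≈ 3.58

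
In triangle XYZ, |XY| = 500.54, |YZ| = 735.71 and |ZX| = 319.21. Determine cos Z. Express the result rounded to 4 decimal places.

0.8359

By the law of cosines, cos Z = (|YZ|² + |ZX|² − |XY|²) / (2·|YZ|·|ZX|) ≈ 0.83592, so ∠Z ≈ 33.29°.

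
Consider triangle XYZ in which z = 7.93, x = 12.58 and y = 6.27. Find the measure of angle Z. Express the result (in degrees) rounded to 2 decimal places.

31.38

By the law of cosines, cos Z = (x² + y² − z²) / (2·x·y) ≈ 0.85377, so ∠Z ≈ 31.38°.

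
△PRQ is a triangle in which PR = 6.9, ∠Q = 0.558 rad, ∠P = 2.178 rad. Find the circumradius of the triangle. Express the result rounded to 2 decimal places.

The third angle is ∠R = π − ∠Q − ∠P = 0.406 rad.
Law of sines: RQ = PR·sin P/sin Q ≈ 10.702.
Law of sines: QP = PR·sin R/sin Q ≈ 5.1417.
Circumradius = PR/(2 sin Q) ≈ 6.5157.

6.52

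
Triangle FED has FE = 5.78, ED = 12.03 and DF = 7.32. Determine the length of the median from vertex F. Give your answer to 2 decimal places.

Median from F: ½√(2·DF² + 2·FE² − ED²) ≈ 2.7047.

m_F ≈ 2.70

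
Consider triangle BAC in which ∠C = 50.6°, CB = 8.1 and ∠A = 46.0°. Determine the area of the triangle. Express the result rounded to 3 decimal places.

35.006

The third angle is ∠B = 180° − ∠A − ∠C = 83.40°.
Law of sines: AC = CB·sin B/sin A ≈ 11.186.
Law of sines: BA = CB·sin C/sin A ≈ 8.7012.
Area = ½·CB·AC·sin C ≈ 35.006.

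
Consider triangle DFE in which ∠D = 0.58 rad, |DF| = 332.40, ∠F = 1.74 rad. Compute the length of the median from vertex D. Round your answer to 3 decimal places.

374.016

The third angle is ∠E = π − ∠D − ∠F = 0.822 rad.
Law of sines: |FE| = |DF|·sin D/sin E ≈ 248.78.
Law of sines: |ED| = |DF|·sin F/sin E ≈ 447.47.
Median from D: ½√(2·|ED|² + 2·|DF|² − |FE|²) ≈ 374.02.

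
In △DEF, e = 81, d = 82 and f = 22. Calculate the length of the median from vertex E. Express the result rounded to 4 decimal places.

m_E ≈ 44.3142

Median from E: ½√(2·f² + 2·d² − e²) ≈ 44.314.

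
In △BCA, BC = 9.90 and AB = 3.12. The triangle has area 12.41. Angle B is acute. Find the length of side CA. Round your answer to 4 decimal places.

8.4245

From area = ½·AB·BC·sin B, we get sin B = 2·area/(AB·BC) ≈ 0.80355.
Taking the acute solution, ∠B ≈ 53.47°.
Law of cosines then gives CA ≈ 8.4245.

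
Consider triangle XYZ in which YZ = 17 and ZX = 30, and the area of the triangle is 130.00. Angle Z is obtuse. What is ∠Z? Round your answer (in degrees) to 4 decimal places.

∠Z ≈ 149.3492°

From area = ½·YZ·ZX·sin Z, we get sin Z = 2·area/(YZ·ZX) ≈ 0.50980.
Taking the obtuse solution, ∠Z ≈ 149.35°.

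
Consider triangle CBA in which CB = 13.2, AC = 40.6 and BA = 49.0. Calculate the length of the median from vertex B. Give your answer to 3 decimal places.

29.589

Median from B: ½√(2·CB² + 2·BA² − AC²) ≈ 29.589.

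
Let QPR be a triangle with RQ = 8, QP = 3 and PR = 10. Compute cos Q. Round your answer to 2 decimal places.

By the law of cosines, cos Q = (RQ² + QP² − PR²) / (2·RQ·QP) ≈ -0.56250, so ∠Q ≈ 124.23°.

cos Q ≈ -0.56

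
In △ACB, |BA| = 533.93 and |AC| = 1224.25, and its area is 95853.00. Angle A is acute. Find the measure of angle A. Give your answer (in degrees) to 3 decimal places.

∠A ≈ 17.054°

From area = ½·|BA|·|AC|·sin A, we get sin A = 2·area/(|BA|·|AC|) ≈ 0.29328.
Taking the acute solution, ∠A ≈ 17.05°.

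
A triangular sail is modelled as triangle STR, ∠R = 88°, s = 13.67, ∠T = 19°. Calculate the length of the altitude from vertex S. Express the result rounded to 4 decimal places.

The third angle is ∠S = 180° − ∠T − ∠R = 73.00°.
Law of sines: t = s·sin T/sin S ≈ 4.6539.
Law of sines: r = s·sin R/sin S ≈ 14.286.
Area = ½·s·t·sin R ≈ 31.79.
The altitude from S has length 2·area/s ≈ 4.651.

4.6510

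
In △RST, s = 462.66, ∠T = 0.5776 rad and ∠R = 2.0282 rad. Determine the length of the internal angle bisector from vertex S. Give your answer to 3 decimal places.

The third angle is ∠S = π − ∠T − ∠R = 0.5358 rad.
Law of sines: r = s·sin R/sin S ≈ 813.09.
Law of sines: t = s·sin T/sin S ≈ 494.82.
The bisector from S has length 2·t·r·cos(∠S/2)/(t+r) ≈ 593.29.

593.288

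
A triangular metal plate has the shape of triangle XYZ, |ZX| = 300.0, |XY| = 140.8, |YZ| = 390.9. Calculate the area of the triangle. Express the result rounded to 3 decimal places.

Semiperimeter s = (390.9 + 300 + 140.8)/2 = 415.85.
Heron's formula: area = √(415.85·24.95·115.85·275.05) ≈ 18183.

area ≈ 18182.662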